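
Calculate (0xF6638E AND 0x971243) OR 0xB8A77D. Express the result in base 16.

0xF6638E AND 0x971243 = 0x960202.
Then OR with 0xB8A77D.

0xBEA77F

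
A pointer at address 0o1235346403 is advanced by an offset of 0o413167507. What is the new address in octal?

0o1650536112

Add column by column in base 8, right to left:
  3+7 = 2 carry 1
  0+0+1 = 1
  4+5 = 1 carry 1
  6+7+1 = 6 carry 1
  4+6+1 = 3 carry 1
  3+1+1 = 5
  5+3 = 0 carry 1
  3+1+1 = 5
  2+4 = 6
  1+0 = 1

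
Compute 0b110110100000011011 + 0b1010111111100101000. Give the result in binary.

0b10001110011101000011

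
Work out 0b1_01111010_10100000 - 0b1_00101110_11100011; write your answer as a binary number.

0b100101110111101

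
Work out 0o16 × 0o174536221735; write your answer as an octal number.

Multiply each base-8 digit by 14, carrying:
  5×14 = 70 → write 6 carry 8
  3×14+8 = 50 → write 2 carry 6
  7×14+6 = 104 → write 0 carry 13
  1×14+13 = 27 → write 3 carry 3
  2×14+3 = 31 → write 7 carry 3
  2×14+3 = 31 → write 7 carry 3
  6×14+3 = 87 → write 7 carry 10
  3×14+10 = 52 → write 4 carry 6
  5×14+6 = 76 → write 4 carry 9
  4×14+9 = 65 → write 1 carry 8
  7×14+8 = 106 → write 2 carry 13
  1×14+13 = 27 → write 3 carry 3
  remaining carry: 3

0o3321447773026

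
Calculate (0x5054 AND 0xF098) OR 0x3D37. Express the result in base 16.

0x7D37

0x5054 AND 0xF098 = 0x5010.
Then OR with 0x3D37.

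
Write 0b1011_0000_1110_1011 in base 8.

Group the bits in threes: 001 011 000 011 101 011 → 130353.

0o130353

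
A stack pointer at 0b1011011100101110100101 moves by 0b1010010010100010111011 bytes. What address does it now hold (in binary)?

Add column by column in base 2, right to left:
  1+1 = 0 carry 1
  0+1+1 = 0 carry 1
  1+0+1 = 0 carry 1
  0+1+1 = 0 carry 1
  0+1+1 = 0 carry 1
  1+1+1 = 1 carry 1
  0+0+1 = 1
  1+1 = 0 carry 1
  1+0+1 = 0 carry 1
  1+0+1 = 0 carry 1
  0+0+1 = 1
  1+1 = 0 carry 1
  0+0+1 = 1
  0+1 = 1
  1+0 = 1
  1+0 = 1
  1+1 = 0 carry 1
  0+0+1 = 1
  1+0 = 1
  1+1 = 0 carry 1
  0+0+1 = 1
  1+1 = 0 carry 1
  final carry 1

0b10101101111010001100000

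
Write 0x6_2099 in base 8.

0o1420231

Expand each hex digit to 4 bits: 6=0110 2=0010 0=0000 9=1001 9=1001.
Group the bits in threes: 001 100 010 000 010 011 001 → 1420231.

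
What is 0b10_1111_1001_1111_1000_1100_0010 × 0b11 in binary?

Multiply each base-2 digit by 3, carrying:
  0×3 = 0 → write 0
  1×3 = 3 → write 1 carry 1
  0×3+1 = 1 → write 1
  0×3 = 0 → write 0
  0×3 = 0 → write 0
  0×3 = 0 → write 0
  1×3 = 3 → write 1 carry 1
  1×3+1 = 4 → write 0 carry 2
  0×3+2 = 2 → write 0 carry 1
  0×3+1 = 1 → write 1
  0×3 = 0 → write 0
  1×3 = 3 → write 1 carry 1
  1×3+1 = 4 → write 0 carry 2
  1×3+2 = 5 → write 1 carry 2
  1×3+2 = 5 → write 1 carry 2
  1×3+2 = 5 → write 1 carry 2
  1×3+2 = 5 → write 1 carry 2
  0×3+2 = 2 → write 0 carry 1
  0×3+1 = 1 → write 1
  1×3 = 3 → write 1 carry 1
  1×3+1 = 4 → write 0 carry 2
  1×3+2 = 5 → write 1 carry 2
  1×3+2 = 5 → write 1 carry 2
  1×3+2 = 5 → write 1 carry 2
  0×3+2 = 2 → write 0 carry 1
  1×3+1 = 4 → write 0 carry 2
  remaining carry: 10

0b1000111011011110101001000110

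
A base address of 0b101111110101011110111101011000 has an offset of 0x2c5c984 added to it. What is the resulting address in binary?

0b110010100110111011100011011100

0x2c5c984 = 0b10110001011100100110000100 in binary.
Add column by column in base 2, right to left:
  0+0 = 0
  0+0 = 0
  0+1 = 1
  1+0 = 1
  1+0 = 1
  0+0 = 0
  1+0 = 1
  0+1 = 1
  1+1 = 0 carry 1
  1+0+1 = 0 carry 1
  1+0+1 = 0 carry 1
  1+1+1 = 1 carry 1
  0+0+1 = 1
  1+0 = 1
  1+1 = 0 carry 1
  1+1+1 = 1 carry 1
  1+1+1 = 1 carry 1
  0+0+1 = 1
  1+1 = 0 carry 1
  0+0+1 = 1
  1+0 = 1
  0+0 = 0
  1+1 = 0 carry 1
  1+1+1 = 1 carry 1
  1+0+1 = 0 carry 1
  1+1+1 = 1 carry 1
  1+0+1 = 0 carry 1
  1+0+1 = 0 carry 1
  0+0+1 = 1
  1+0 = 1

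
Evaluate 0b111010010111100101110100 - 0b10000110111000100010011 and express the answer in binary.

Subtract column by column in base 2:
  0-1 → 1 (borrow)
  0-1-1 → 0 (borrow)
  1-0-1 → 0
  0-0 → 0
  1-1 → 0
  1-0 → 1
  1-0 → 1
  0-0 → 0
  1-1 → 0
  0-0 → 0
  0-0 → 0
  1-0 → 1
  1-1 → 0
  1-1 → 0
  1-1 → 0
  0-0 → 0
  1-1 → 0
  0-1 → 1 (borrow)
  0-0-1 → 1 (borrow)
  1-0-1 → 0
  0-0 → 0
  1-0 → 1
  1-1 → 0
  1-0 → 1

0b101001100000100001100001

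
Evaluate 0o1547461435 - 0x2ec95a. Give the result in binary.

0b1101011011111001100111000011

0o1547461435 = 0b1101100111100110001100011101 in binary.
0x2ec95a = 0b1011101100100101011010 in binary.
Subtract column by column in base 2:
  1-0 → 1
  0-1 → 1 (borrow)
  1-0-1 → 0
  1-1 → 0
  1-1 → 0
  0-0 → 0
  0-1 → 1 (borrow)
  0-0-1 → 1 (borrow)
  1-1-1 → 1 (borrow)
  1-0-1 → 0
  0-0 → 0
  0-1 → 1 (borrow)
  0-0-1 → 1 (borrow)
  1-0-1 → 0
  1-1 → 0
  0-1 → 1 (borrow)
  0-0-1 → 1 (borrow)
  1-1-1 → 1 (borrow)
  1-1-1 → 1 (borrow)
  1-1-1 → 1 (borrow)
  1-0-1 → 0
  0-1 → 1 (borrow)
  0-0-1 → 1 (borrow)
  1-0-1 → 0
  1-0 → 1
  0-0 → 0
  1-0 → 1
  1-0 → 1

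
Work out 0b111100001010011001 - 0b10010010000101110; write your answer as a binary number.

0b101001111001101011

Subtract column by column in base 2:
  1-0 → 1
  0-1 → 1 (borrow)
  0-1-1 → 0 (borrow)
  1-1-1 → 1 (borrow)
  1-0-1 → 0
  0-1 → 1 (borrow)
  0-0-1 → 1 (borrow)
  1-0-1 → 0
  0-0 → 0
  1-0 → 1
  0-1 → 1 (borrow)
  0-0-1 → 1 (borrow)
  0-0-1 → 1 (borrow)
  0-1-1 → 0 (borrow)
  1-0-1 → 0
  1-0 → 1
  1-1 → 0
  1-0 → 1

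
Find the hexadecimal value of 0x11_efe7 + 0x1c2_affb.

0x1d49fe2

Add column by column in base 16, right to left:
  7+b = 2 carry 1
  e+f+1 = e carry 1
  f+f+1 = f carry 1
  e+a+1 = 9 carry 1
  1+2+1 = 4
  1+c = d
  0+1 = 1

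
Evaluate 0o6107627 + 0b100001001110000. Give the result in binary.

0o6107627 = 0b110001000111110010111 in binary.
Add column by column in base 2, right to left:
  1+0 = 1
  1+0 = 1
  1+0 = 1
  0+0 = 0
  1+1 = 0 carry 1
  0+1+1 = 0 carry 1
  0+1+1 = 0 carry 1
  1+0+1 = 0 carry 1
  1+0+1 = 0 carry 1
  1+1+1 = 1 carry 1
  1+0+1 = 0 carry 1
  1+0+1 = 0 carry 1
  0+0+1 = 1
  0+0 = 0
  0+1 = 1
  1+0 = 1
  0+0 = 0
  0+0 = 0
  0+0 = 0
  1+0 = 1
  1+0 = 1

0b110001101001000000111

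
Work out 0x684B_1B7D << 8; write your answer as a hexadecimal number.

Shifting left by 8 bits = 2 hex digits: append 2 zeros.

0x684B1B7D00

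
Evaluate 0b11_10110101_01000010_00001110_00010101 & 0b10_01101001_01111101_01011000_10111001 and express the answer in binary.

0b1000100001010000000000100000010001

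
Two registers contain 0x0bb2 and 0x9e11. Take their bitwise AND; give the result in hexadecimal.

0x0a10

AND each hex digit independently (no carries):
  0&9=0, b&e=a, b&1=1, 2&1=0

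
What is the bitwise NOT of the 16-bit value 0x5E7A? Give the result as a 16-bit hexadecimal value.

Each hex digit d becomes F−d:
  5→A, E→1, 7→8, A→5

0xA185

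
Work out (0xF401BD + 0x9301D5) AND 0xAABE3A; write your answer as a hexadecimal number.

0x820212

Add column by column in base 16, right to left:
  D+5 = 2 carry 1
  B+D+1 = 9 carry 1
  1+1+1 = 3
  0+0 = 0
  4+3 = 7
  F+9 = 8 carry 1
  final carry 1
Sum = 0x1870392; now AND with 0xAABE3A:
  1&0=0, 8&A=8, 7&A=2, 0&B=0, 3&E=2, 9&3=1, 2&A=2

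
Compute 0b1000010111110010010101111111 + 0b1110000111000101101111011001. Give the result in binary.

0b10110011110111000000101011000

Add column by column in base 2, right to left:
  1+1 = 0 carry 1
  1+0+1 = 0 carry 1
  1+0+1 = 0 carry 1
  1+1+1 = 1 carry 1
  1+1+1 = 1 carry 1
  1+0+1 = 0 carry 1
  1+1+1 = 1 carry 1
  0+1+1 = 0 carry 1
  1+1+1 = 1 carry 1
  0+1+1 = 0 carry 1
  1+0+1 = 0 carry 1
  0+1+1 = 0 carry 1
  0+1+1 = 0 carry 1
  1+0+1 = 0 carry 1
  0+1+1 = 0 carry 1
  0+0+1 = 1
  1+0 = 1
  1+0 = 1
  1+1 = 0 carry 1
  1+1+1 = 1 carry 1
  1+1+1 = 1 carry 1
  0+0+1 = 1
  1+0 = 1
  0+0 = 0
  0+0 = 0
  0+1 = 1
  0+1 = 1
  1+1 = 0 carry 1
  final carry 1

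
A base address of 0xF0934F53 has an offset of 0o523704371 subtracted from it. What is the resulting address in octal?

0o35320743132

0xF0934F53 = 0o36044647523 in octal.
Subtract column by column in base 8:
  3-1 → 2
  2-7 → 3 (borrow)
  5-3-1 → 1
  7-4 → 3
  4-0 → 4
  6-7 → 7 (borrow)
  4-3-1 → 0
  4-2 → 2
  0-5 → 3 (borrow)
  6-0-1 → 5
  3-0 → 3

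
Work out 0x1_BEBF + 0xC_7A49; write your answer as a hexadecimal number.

Add column by column in base 16, right to left:
  F+9 = 8 carry 1
  B+4+1 = 0 carry 1
  E+A+1 = 9 carry 1
  B+7+1 = 3 carry 1
  1+C+1 = E

0xE3908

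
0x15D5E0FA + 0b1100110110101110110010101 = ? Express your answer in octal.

0x15D5E0FA = 0o2565360372 in octal.
0b1100110110101110110010101 = 0o146656625 in octal.
Add column by column in base 8, right to left:
  2+5 = 7
  7+2 = 1 carry 1
  3+6+1 = 2 carry 1
  0+6+1 = 7
  6+5 = 3 carry 1
  3+6+1 = 2 carry 1
  5+6+1 = 4 carry 1
  6+4+1 = 3 carry 1
  5+1+1 = 7
  2+0 = 2

0o2734237217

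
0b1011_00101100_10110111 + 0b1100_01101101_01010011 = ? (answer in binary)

Add column by column in base 2, right to left:
  1+1 = 0 carry 1
  1+1+1 = 1 carry 1
  1+0+1 = 0 carry 1
  0+0+1 = 1
  1+1 = 0 carry 1
  1+0+1 = 0 carry 1
  0+1+1 = 0 carry 1
  1+0+1 = 0 carry 1
  0+1+1 = 0 carry 1
  0+0+1 = 1
  1+1 = 0 carry 1
  1+1+1 = 1 carry 1
  0+0+1 = 1
  1+1 = 0 carry 1
  0+1+1 = 0 carry 1
  0+0+1 = 1
  1+0 = 1
  1+0 = 1
  0+1 = 1
  1+1 = 0 carry 1
  final carry 1

0b101111001101000001010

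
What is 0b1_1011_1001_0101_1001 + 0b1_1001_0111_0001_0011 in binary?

Add column by column in base 2, right to left:
  1+1 = 0 carry 1
  0+1+1 = 0 carry 1
  0+0+1 = 1
  1+0 = 1
  1+1 = 0 carry 1
  0+0+1 = 1
  1+0 = 1
  0+0 = 0
  1+1 = 0 carry 1
  0+1+1 = 0 carry 1
  0+1+1 = 0 carry 1
  1+0+1 = 0 carry 1
  1+1+1 = 1 carry 1
  1+0+1 = 0 carry 1
  0+0+1 = 1
  1+1 = 0 carry 1
  1+1+1 = 1 carry 1
  final carry 1

0b110101000001101100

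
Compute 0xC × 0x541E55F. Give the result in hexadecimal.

0x3F16C074

Multiply each base-16 digit by 12, carrying:
  F×12 = 180 → write 4 carry 11
  5×12+11 = 71 → write 7 carry 4
  5×12+4 = 64 → write 0 carry 4
  E×12+4 = 172 → write C carry 10
  1×12+10 = 22 → write 6 carry 1
  4×12+1 = 49 → write 1 carry 3
  5×12+3 = 63 → write F carry 3
  remaining carry: 3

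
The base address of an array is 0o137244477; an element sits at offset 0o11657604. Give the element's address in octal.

Add column by column in base 8, right to left:
  7+4 = 3 carry 1
  7+0+1 = 0 carry 1
  4+6+1 = 3 carry 1
  4+7+1 = 4 carry 1
  4+5+1 = 2 carry 1
  2+6+1 = 1 carry 1
  7+1+1 = 1 carry 1
  3+1+1 = 5
  1+0 = 1

0o151124303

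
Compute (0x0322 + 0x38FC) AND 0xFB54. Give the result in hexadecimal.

Add column by column in base 16, right to left:
  2+C = E
  2+F = 1 carry 1
  3+8+1 = C
  0+3 = 3
Sum = 0x3C1E; now AND with 0xFB54:
  3&F=3, C&B=8, 1&5=1, E&4=4

0x3814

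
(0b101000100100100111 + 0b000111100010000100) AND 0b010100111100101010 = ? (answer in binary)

0b10000000100101010

Add column by column in base 2, right to left:
  1+0 = 1
  1+0 = 1
  1+1 = 0 carry 1
  0+0+1 = 1
  0+0 = 0
  1+0 = 1
  0+0 = 0
  0+1 = 1
  1+0 = 1
  0+0 = 0
  0+0 = 0
  1+1 = 0 carry 1
  0+1+1 = 0 carry 1
  0+1+1 = 0 carry 1
  0+1+1 = 0 carry 1
  1+0+1 = 0 carry 1
  0+0+1 = 1
  1+0 = 1
Sum = 0b110000000110101011; now AND with 0b010100111100101010:
  110000000110101011
& 010100111100101010
= 010000000100101010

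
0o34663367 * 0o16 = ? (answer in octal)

0o623720602

Multiply each base-8 digit by 14, carrying:
  7×14 = 98 → write 2 carry 12
  6×14+12 = 96 → write 0 carry 12
  3×14+12 = 54 → write 6 carry 6
  3×14+6 = 48 → write 0 carry 6
  6×14+6 = 90 → write 2 carry 11
  6×14+11 = 95 → write 7 carry 11
  4×14+11 = 67 → write 3 carry 8
  3×14+8 = 50 → write 2 carry 6
  remaining carry: 6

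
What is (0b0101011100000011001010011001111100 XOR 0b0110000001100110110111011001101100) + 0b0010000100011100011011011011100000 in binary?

First 0b0101011100000011001010011001111100 XOR 0b0110000001100110110111011001101100 = 0b0011011101100101111101000000010000.
Add column by column in base 2, right to left:
  0+0 = 0
  0+0 = 0
  0+0 = 0
  0+0 = 0
  1+0 = 1
  0+1 = 1
  0+1 = 1
  0+1 = 1
  0+0 = 0
  0+1 = 1
  0+1 = 1
  0+0 = 0
  1+1 = 0 carry 1
  0+1+1 = 0 carry 1
  1+0+1 = 0 carry 1
  1+1+1 = 1 carry 1
  1+1+1 = 1 carry 1
  1+0+1 = 0 carry 1
  1+0+1 = 0 carry 1
  0+0+1 = 1
  1+1 = 0 carry 1
  0+1+1 = 0 carry 1
  0+1+1 = 0 carry 1
  1+0+1 = 0 carry 1
  1+0+1 = 0 carry 1
  0+0+1 = 1
  1+1 = 0 carry 1
  1+0+1 = 0 carry 1
  1+0+1 = 0 carry 1
  0+0+1 = 1
  1+0 = 1
  1+1 = 0 carry 1
  final carry 1

0b101100010000010011000011011110000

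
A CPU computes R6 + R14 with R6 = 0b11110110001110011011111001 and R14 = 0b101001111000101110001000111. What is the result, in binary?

0b1001000101010100001101000000

Add column by column in base 2, right to left:
  1+1 = 0 carry 1
  0+1+1 = 0 carry 1
  0+1+1 = 0 carry 1
  1+0+1 = 0 carry 1
  1+0+1 = 0 carry 1
  1+0+1 = 0 carry 1
  1+1+1 = 1 carry 1
  1+0+1 = 0 carry 1
  0+0+1 = 1
  1+0 = 1
  1+1 = 0 carry 1
  0+1+1 = 0 carry 1
  0+1+1 = 0 carry 1
  1+0+1 = 0 carry 1
  1+1+1 = 1 carry 1
  1+0+1 = 0 carry 1
  0+0+1 = 1
  0+0 = 0
  0+1 = 1
  1+1 = 0 carry 1
  1+1+1 = 1 carry 1
  0+1+1 = 0 carry 1
  1+0+1 = 0 carry 1
  1+0+1 = 0 carry 1
  1+1+1 = 1 carry 1
  1+0+1 = 0 carry 1
  0+1+1 = 0 carry 1
  final carry 1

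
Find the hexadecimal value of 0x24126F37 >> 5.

5 bits is not a whole number of base-16 digits; in binary: 100100000100100110111100110111 >> 5 = 1001000001001001101111001.

0x1209379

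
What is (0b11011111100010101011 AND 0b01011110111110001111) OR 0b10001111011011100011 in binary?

0b11011111111011101011

0b11011111100010101011 AND 0b01011110111110001111 = 0b01011110100010001011.
Then OR with 0b10001111011011100011.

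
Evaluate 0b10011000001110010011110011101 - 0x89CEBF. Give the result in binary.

0x89CEBF = 0b100010011100111010111111 in binary.
Subtract column by column in base 2:
  1-1 → 0
  0-1 → 1 (borrow)
  1-1-1 → 1 (borrow)
  1-1-1 → 1 (borrow)
  1-1-1 → 1 (borrow)
  0-1-1 → 0 (borrow)
  0-0-1 → 1 (borrow)
  1-1-1 → 1 (borrow)
  1-0-1 → 0
  1-1 → 0
  1-1 → 0
  0-1 → 1 (borrow)
  0-0-1 → 1 (borrow)
  1-0-1 → 0
  0-1 → 1 (borrow)
  0-1-1 → 0 (borrow)
  1-1-1 → 1 (borrow)
  1-0-1 → 0
  1-0 → 1
  0-1 → 1 (borrow)
  0-0-1 → 1 (borrow)
  0-0-1 → 1 (borrow)
  0-0-1 → 1 (borrow)
  0-1-1 → 0 (borrow)
  1-0-1 → 0
  1-0 → 1
  0-0 → 0
  0-0 → 0
  1-0 → 1

0b10010011111010101100011011110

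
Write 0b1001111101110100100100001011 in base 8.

Group the bits in threes: 001 001 111 101 110 100 100 100 001 011 → 1175644413.

0o1175644413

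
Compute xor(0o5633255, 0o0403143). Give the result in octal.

XOR each oct digit independently (no carries):
  5^0=5, 6^4=2, 3^0=3, 3^3=0, 2^1=3, 5^4=1, 5^3=6

0o5230316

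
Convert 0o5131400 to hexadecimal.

0x14B300

Each octal digit is 3 bits: 5=101 1=001 3=011 1=001 4=100 0=000 0=000.
Group the bits into nibbles: 0001 0100 1011 0011 0000 0000 → 14B300.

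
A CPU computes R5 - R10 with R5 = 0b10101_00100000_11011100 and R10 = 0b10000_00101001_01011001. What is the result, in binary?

0b1001111011110000011

Subtract column by column in base 2:
  0-1 → 1 (borrow)
  0-0-1 → 1 (borrow)
  1-0-1 → 0
  1-1 → 0
  1-1 → 0
  0-0 → 0
  1-1 → 0
  1-0 → 1
  0-1 → 1 (borrow)
  0-0-1 → 1 (borrow)
  0-0-1 → 1 (borrow)
  0-1-1 → 0 (borrow)
  0-0-1 → 1 (borrow)
  1-1-1 → 1 (borrow)
  0-0-1 → 1 (borrow)
  0-0-1 → 1 (borrow)
  1-0-1 → 0
  0-0 → 0
  1-0 → 1
  0-0 → 0
  1-1 → 0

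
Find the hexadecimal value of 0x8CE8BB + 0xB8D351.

0x145BC0C

Add column by column in base 16, right to left:
  B+1 = C
  B+5 = 0 carry 1
  8+3+1 = C
  E+D = B carry 1
  C+8+1 = 5 carry 1
  8+B+1 = 4 carry 1
  final carry 1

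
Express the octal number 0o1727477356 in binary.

0b1111010111100111111011101110

Each octal digit is 3 bits: 1=001 7=111 2=010 7=111 4=100 7=111 7=111 3=011 5=101 6=110.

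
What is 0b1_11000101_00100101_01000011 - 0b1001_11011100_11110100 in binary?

Subtract column by column in base 2:
  1-0 → 1
  1-0 → 1
  0-1 → 1 (borrow)
  0-0-1 → 1 (borrow)
  0-1-1 → 0 (borrow)
  0-1-1 → 0 (borrow)
  1-1-1 → 1 (borrow)
  0-1-1 → 0 (borrow)
  1-0-1 → 0
  0-0 → 0
  1-1 → 0
  0-1 → 1 (borrow)
  0-1-1 → 0 (borrow)
  1-0-1 → 0
  0-1 → 1 (borrow)
  0-1-1 → 0 (borrow)
  1-1-1 → 1 (borrow)
  0-0-1 → 1 (borrow)
  1-0-1 → 0
  0-1 → 1 (borrow)
  0-0-1 → 1 (borrow)
  0-0-1 → 1 (borrow)
  1-0-1 → 0
  1-0 → 1
  1-0 → 1

0b1101110110100100001001111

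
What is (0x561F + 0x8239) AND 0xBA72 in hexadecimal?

0x9850

Add column by column in base 16, right to left:
  F+9 = 8 carry 1
  1+3+1 = 5
  6+2 = 8
  5+8 = D
Sum = 0xD858; now AND with 0xBA72:
  D&B=9, 8&A=8, 5&7=5, 8&2=0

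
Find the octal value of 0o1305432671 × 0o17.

0o24623222727

Multiply each base-8 digit by 15, carrying:
  1×15 = 15 → write 7 carry 1
  7×15+1 = 106 → write 2 carry 13
  6×15+13 = 103 → write 7 carry 12
  2×15+12 = 42 → write 2 carry 5
  3×15+5 = 50 → write 2 carry 6
  4×15+6 = 66 → write 2 carry 8
  5×15+8 = 83 → write 3 carry 10
  0×15+10 = 10 → write 2 carry 1
  3×15+1 = 46 → write 6 carry 5
  1×15+5 = 20 → write 4 carry 2
  remaining carry: 2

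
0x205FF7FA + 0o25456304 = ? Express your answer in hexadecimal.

0x20B654BE

0o25456304 = 0x565CC4 in hexadecimal.
Add column by column in base 16, right to left:
  A+4 = E
  F+C = B carry 1
  7+C+1 = 4 carry 1
  F+5+1 = 5 carry 1
  F+6+1 = 6 carry 1
  5+5+1 = B
  0+0 = 0
  2+0 = 2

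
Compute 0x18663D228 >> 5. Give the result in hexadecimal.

5 bits is not a whole number of base-16 digits; in binary: 110000110011000111101001000101000 >> 5 = 1100001100110001111010010001.

0xC331E91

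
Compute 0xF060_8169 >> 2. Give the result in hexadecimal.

0x3C18205A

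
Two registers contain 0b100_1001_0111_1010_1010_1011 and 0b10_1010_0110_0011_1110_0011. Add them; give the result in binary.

0b11100111101111010001110

Add column by column in base 2, right to left:
  1+1 = 0 carry 1
  1+1+1 = 1 carry 1
  0+0+1 = 1
  1+0 = 1
  0+0 = 0
  1+1 = 0 carry 1
  0+1+1 = 0 carry 1
  1+1+1 = 1 carry 1
  0+1+1 = 0 carry 1
  1+1+1 = 1 carry 1
  0+0+1 = 1
  1+0 = 1
  1+0 = 1
  1+1 = 0 carry 1
  1+1+1 = 1 carry 1
  0+0+1 = 1
  1+0 = 1
  0+1 = 1
  0+0 = 0
  1+1 = 0 carry 1
  0+0+1 = 1
  0+1 = 1
  1+0 = 1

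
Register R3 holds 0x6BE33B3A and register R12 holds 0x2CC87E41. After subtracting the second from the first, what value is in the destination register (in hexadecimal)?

0x3F1ABCF9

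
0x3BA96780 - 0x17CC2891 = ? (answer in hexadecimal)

Subtract column by column in base 16:
  0-1 → F (borrow)
  8-9-1 → E (borrow)
  7-8-1 → E (borrow)
  6-2-1 → 3
  9-C → D (borrow)
  A-C-1 → D (borrow)
  B-7-1 → 3
  3-1 → 2

0x23DD3EEF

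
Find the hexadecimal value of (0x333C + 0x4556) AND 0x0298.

0x90

Add column by column in base 16, right to left:
  C+6 = 2 carry 1
  3+5+1 = 9
  3+5 = 8
  3+4 = 7
Sum = 0x7892; now AND with 0x0298:
  7&0=0, 8&2=0, 9&9=9, 2&8=0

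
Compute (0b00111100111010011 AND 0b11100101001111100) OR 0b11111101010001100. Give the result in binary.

0b11111101011011100

0b00111100111010011 AND 0b11100101001111100 = 0b00100100001010000.
Then OR with 0b11111101010001100.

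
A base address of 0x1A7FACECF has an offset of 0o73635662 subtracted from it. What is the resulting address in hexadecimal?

0x1A70B931D

0o73635662 = 0xEF3BB2 in hexadecimal.
Subtract column by column in base 16:
  F-2 → D
  C-B → 1
  E-B → 3
  C-3 → 9
  A-F → B (borrow)
  F-E-1 → 0
  7-0 → 7
  A-0 → A
  1-0 → 1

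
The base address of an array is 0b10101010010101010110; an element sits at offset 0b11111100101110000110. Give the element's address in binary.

Add column by column in base 2, right to left:
  0+0 = 0
  1+1 = 0 carry 1
  1+1+1 = 1 carry 1
  0+0+1 = 1
  1+0 = 1
  0+0 = 0
  1+0 = 1
  0+1 = 1
  1+1 = 0 carry 1
  0+1+1 = 0 carry 1
  1+0+1 = 0 carry 1
  0+1+1 = 0 carry 1
  0+0+1 = 1
  1+0 = 1
  0+1 = 1
  1+1 = 0 carry 1
  0+1+1 = 0 carry 1
  1+1+1 = 1 carry 1
  0+1+1 = 0 carry 1
  1+1+1 = 1 carry 1
  final carry 1

0b110100111000011011100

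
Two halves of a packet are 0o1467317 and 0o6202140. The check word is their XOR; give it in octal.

XOR each oct digit independently (no carries):
  1^6=7, 4^2=6, 6^0=6, 7^2=5, 3^1=2, 1^4=5, 7^0=7

0o7665257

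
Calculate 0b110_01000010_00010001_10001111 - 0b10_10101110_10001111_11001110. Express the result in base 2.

Subtract column by column in base 2:
  1-0 → 1
  1-1 → 0
  1-1 → 0
  1-1 → 0
  0-0 → 0
  0-0 → 0
  0-1 → 1 (borrow)
  1-1-1 → 1 (borrow)
  1-1-1 → 1 (borrow)
  0-1-1 → 0 (borrow)
  0-1-1 → 0 (borrow)
  0-1-1 → 0 (borrow)
  1-0-1 → 0
  0-0 → 0
  0-0 → 0
  0-1 → 1 (borrow)
  0-0-1 → 1 (borrow)
  1-1-1 → 1 (borrow)
  0-1-1 → 0 (borrow)
  0-1-1 → 0 (borrow)
  0-0-1 → 1 (borrow)
  0-1-1 → 0 (borrow)
  1-0-1 → 0
  0-1 → 1 (borrow)
  0-0-1 → 1 (borrow)
  1-1-1 → 1 (borrow)
  1-0-1 → 0

0b11100100111000000111000001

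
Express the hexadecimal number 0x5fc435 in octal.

Expand each hex digit to 4 bits: 5=0101 f=1111 c=1100 4=0100 3=0011 5=0101.
Group the bits in threes: 010 111 111 100 010 000 110 101 → 27742065.

0o27742065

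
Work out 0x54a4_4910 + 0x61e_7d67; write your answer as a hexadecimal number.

0x5ac2c677

Add column by column in base 16, right to left:
  0+7 = 7
  1+6 = 7
  9+d = 6 carry 1
  4+7+1 = c
  4+e = 2 carry 1
  a+1+1 = c
  4+6 = a
  5+0 = 5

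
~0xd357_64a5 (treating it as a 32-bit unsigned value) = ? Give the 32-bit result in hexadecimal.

0x2ca89b5a

Each hex digit d becomes f−d:
  d→2, 3→c, 5→a, 7→8, 6→9, 4→b, a→5, 5→a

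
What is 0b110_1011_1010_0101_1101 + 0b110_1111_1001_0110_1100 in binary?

Add column by column in base 2, right to left:
  1+0 = 1
  0+0 = 0
  1+1 = 0 carry 1
  1+1+1 = 1 carry 1
  1+0+1 = 0 carry 1
  0+1+1 = 0 carry 1
  1+1+1 = 1 carry 1
  0+0+1 = 1
  0+1 = 1
  1+0 = 1
  0+0 = 0
  1+1 = 0 carry 1
  1+1+1 = 1 carry 1
  1+1+1 = 1 carry 1
  0+1+1 = 0 carry 1
  1+1+1 = 1 carry 1
  0+0+1 = 1
  1+1 = 0 carry 1
  1+1+1 = 1 carry 1
  final carry 1

0b11011011001111001001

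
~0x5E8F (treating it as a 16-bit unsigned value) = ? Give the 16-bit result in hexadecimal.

0xA170

Each hex digit d becomes F−d:
  5→A, E→1, 8→7, F→0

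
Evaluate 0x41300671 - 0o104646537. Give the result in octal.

0o10007134422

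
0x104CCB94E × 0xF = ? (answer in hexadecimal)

0xF47FEDB92

Multiply each base-16 digit by 15, carrying:
  E×15 = 210 → write 2 carry 13
  4×15+13 = 73 → write 9 carry 4
  9×15+4 = 139 → write B carry 8
  B×15+8 = 173 → write D carry 10
  C×15+10 = 190 → write E carry 11
  C×15+11 = 191 → write F carry 11
  4×15+11 = 71 → write 7 carry 4
  0×15+4 = 4 → write 4
  1×15 = 15 → write F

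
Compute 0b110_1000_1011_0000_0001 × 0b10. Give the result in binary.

Multiply each base-2 digit by 2, carrying:
  1×2 = 2 → write 0 carry 1
  0×2+1 = 1 → write 1
  0×2 = 0 → write 0
  0×2 = 0 → write 0
  0×2 = 0 → write 0
  0×2 = 0 → write 0
  0×2 = 0 → write 0
  0×2 = 0 → write 0
  1×2 = 2 → write 0 carry 1
  1×2+1 = 3 → write 1 carry 1
  0×2+1 = 1 → write 1
  1×2 = 2 → write 0 carry 1
  0×2+1 = 1 → write 1
  0×2 = 0 → write 0
  0×2 = 0 → write 0
  1×2 = 2 → write 0 carry 1
  0×2+1 = 1 → write 1
  1×2 = 2 → write 0 carry 1
  1×2+1 = 3 → write 1 carry 1
  remaining carry: 1

0b11010001011000000010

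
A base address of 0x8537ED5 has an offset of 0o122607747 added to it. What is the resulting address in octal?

0o1147507274

0x8537ED5 = 0o1024677325 in octal.
Add column by column in base 8, right to left:
  5+7 = 4 carry 1
  2+4+1 = 7
  3+7 = 2 carry 1
  7+7+1 = 7 carry 1
  7+0+1 = 0 carry 1
  6+6+1 = 5 carry 1
  4+2+1 = 7
  2+2 = 4
  0+1 = 1
  1+0 = 1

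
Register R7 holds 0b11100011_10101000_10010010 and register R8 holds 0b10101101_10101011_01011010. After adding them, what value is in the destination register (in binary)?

0b1100100010101001111101100

Add column by column in base 2, right to left:
  0+0 = 0
  1+1 = 0 carry 1
  0+0+1 = 1
  0+1 = 1
  1+1 = 0 carry 1
  0+0+1 = 1
  0+1 = 1
  1+0 = 1
  0+1 = 1
  0+1 = 1
  0+0 = 0
  1+1 = 0 carry 1
  0+0+1 = 1
  1+1 = 0 carry 1
  0+0+1 = 1
  1+1 = 0 carry 1
  1+1+1 = 1 carry 1
  1+0+1 = 0 carry 1
  0+1+1 = 0 carry 1
  0+1+1 = 0 carry 1
  0+0+1 = 1
  1+1 = 0 carry 1
  1+0+1 = 0 carry 1
  1+1+1 = 1 carry 1
  final carry 1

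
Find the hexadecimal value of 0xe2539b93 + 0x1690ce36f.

Add column by column in base 16, right to left:
  3+f = 2 carry 1
  9+6+1 = 0 carry 1
  b+3+1 = f
  9+e = 7 carry 1
  3+c+1 = 0 carry 1
  5+0+1 = 6
  2+9 = b
  e+6 = 4 carry 1
  0+1+1 = 2

0x24b607f02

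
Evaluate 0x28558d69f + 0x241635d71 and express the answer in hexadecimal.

0x4c6bc3410

Add column by column in base 16, right to left:
  f+1 = 0 carry 1
  9+7+1 = 1 carry 1
  6+d+1 = 4 carry 1
  d+5+1 = 3 carry 1
  8+3+1 = c
  5+6 = b
  5+1 = 6
  8+4 = c
  2+2 = 4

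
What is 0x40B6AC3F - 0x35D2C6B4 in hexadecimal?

0xAE3E58B

Subtract column by column in base 16:
  F-4 → B
  3-B → 8 (borrow)
  C-6-1 → 5
  A-C → E (borrow)
  6-2-1 → 3
  B-D → E (borrow)
  0-5-1 → A (borrow)
  4-3-1 → 0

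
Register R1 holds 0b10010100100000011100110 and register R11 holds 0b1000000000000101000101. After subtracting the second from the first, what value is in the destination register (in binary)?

Subtract column by column in base 2:
  0-1 → 1 (borrow)
  1-0-1 → 0
  1-1 → 0
  0-0 → 0
  0-0 → 0
  1-0 → 1
  1-1 → 0
  1-0 → 1
  0-1 → 1 (borrow)
  0-0-1 → 1 (borrow)
  0-0-1 → 1 (borrow)
  0-0-1 → 1 (borrow)
  0-0-1 → 1 (borrow)
  0-0-1 → 1 (borrow)
  1-0-1 → 0
  0-0 → 0
  0-0 → 0
  1-0 → 1
  0-0 → 0
  1-0 → 1
  0-0 → 0
  0-1 → 1 (borrow)
  1-0-1 → 0

0b1010100011111110100001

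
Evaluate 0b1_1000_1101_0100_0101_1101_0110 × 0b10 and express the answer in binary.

Multiply each base-2 digit by 2, carrying:
  0×2 = 0 → write 0
  1×2 = 2 → write 0 carry 1
  1×2+1 = 3 → write 1 carry 1
  0×2+1 = 1 → write 1
  1×2 = 2 → write 0 carry 1
  0×2+1 = 1 → write 1
  1×2 = 2 → write 0 carry 1
  1×2+1 = 3 → write 1 carry 1
  1×2+1 = 3 → write 1 carry 1
  0×2+1 = 1 → write 1
  1×2 = 2 → write 0 carry 1
  0×2+1 = 1 → write 1
  0×2 = 0 → write 0
  0×2 = 0 → write 0
  1×2 = 2 → write 0 carry 1
  0×2+1 = 1 → write 1
  1×2 = 2 → write 0 carry 1
  0×2+1 = 1 → write 1
  1×2 = 2 → write 0 carry 1
  1×2+1 = 3 → write 1 carry 1
  0×2+1 = 1 → write 1
  0×2 = 0 → write 0
  0×2 = 0 → write 0
  1×2 = 2 → write 0 carry 1
  1×2+1 = 3 → write 1 carry 1
  remaining carry: 1

0b11000110101000101110101100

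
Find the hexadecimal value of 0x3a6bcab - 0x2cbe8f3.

Subtract column by column in base 16:
  b-3 → 8
  a-f → b (borrow)
  c-8-1 → 3
  b-e → d (borrow)
  6-b-1 → a (borrow)
  a-c-1 → d (borrow)
  3-2-1 → 0

0xdad3b8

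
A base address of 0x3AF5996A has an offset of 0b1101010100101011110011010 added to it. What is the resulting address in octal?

0x3AF5996A = 0o7275314552 in octal.
0b1101010100101011110011010 = 0o152453632 in octal.
Add column by column in base 8, right to left:
  2+2 = 4
  5+3 = 0 carry 1
  5+6+1 = 4 carry 1
  4+3+1 = 0 carry 1
  1+5+1 = 7
  3+4 = 7
  5+2 = 7
  7+5 = 4 carry 1
  2+1+1 = 4
  7+0 = 7

0o7447770404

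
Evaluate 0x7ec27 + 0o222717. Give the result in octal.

0x7ec27 = 0o1766047 in octal.
Add column by column in base 8, right to left:
  7+7 = 6 carry 1
  4+1+1 = 6
  0+7 = 7
  6+2 = 0 carry 1
  6+2+1 = 1 carry 1
  7+2+1 = 2 carry 1
  1+0+1 = 2

0o2210766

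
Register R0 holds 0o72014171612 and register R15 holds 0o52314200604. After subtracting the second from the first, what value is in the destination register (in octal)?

0o17477771006

Subtract column by column in base 8:
  2-4 → 6 (borrow)
  1-0-1 → 0
  6-6 → 0
  1-0 → 1
  7-0 → 7
  1-2 → 7 (borrow)
  4-4-1 → 7 (borrow)
  1-1-1 → 7 (borrow)
  0-3-1 → 4 (borrow)
  2-2-1 → 7 (borrow)
  7-5-1 → 1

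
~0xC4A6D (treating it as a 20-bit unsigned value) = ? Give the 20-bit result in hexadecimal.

0x3B592

Each hex digit d becomes F−d:
  C→3, 4→B, A→5, 6→9, D→2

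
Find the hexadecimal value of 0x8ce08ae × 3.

Multiply each base-16 digit by 3, carrying:
  e×3 = 42 → write a carry 2
  a×3+2 = 32 → write 0 carry 2
  8×3+2 = 26 → write a carry 1
  0×3+1 = 1 → write 1
  e×3 = 42 → write a carry 2
  c×3+2 = 38 → write 6 carry 2
  8×3+2 = 26 → write a carry 1
  remaining carry: 1

0x1a6a1a0a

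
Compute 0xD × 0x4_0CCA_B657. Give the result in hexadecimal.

0x34A64B426B

Multiply each base-16 digit by 13, carrying:
  7×13 = 91 → write B carry 5
  5×13+5 = 70 → write 6 carry 4
  6×13+4 = 82 → write 2 carry 5
  B×13+5 = 148 → write 4 carry 9
  A×13+9 = 139 → write B carry 8
  C×13+8 = 164 → write 4 carry 10
  C×13+10 = 166 → write 6 carry 10
  0×13+10 = 10 → write A
  4×13 = 52 → write 4 carry 3
  remaining carry: 3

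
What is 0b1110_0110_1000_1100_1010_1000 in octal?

Group the bits in threes: 111 001 101 000 110 010 101 000 → 71506250.

0o71506250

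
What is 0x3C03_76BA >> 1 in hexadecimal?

1 bits is not a whole number of base-16 digits; in binary: 111100000000110111011010111010 >> 1 = 11110000000011011101101011101.

0x1E01BB5D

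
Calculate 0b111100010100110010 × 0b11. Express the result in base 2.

0b10110100111110010110

Multiply each base-2 digit by 3, carrying:
  0×3 = 0 → write 0
  1×3 = 3 → write 1 carry 1
  0×3+1 = 1 → write 1
  0×3 = 0 → write 0
  1×3 = 3 → write 1 carry 1
  1×3+1 = 4 → write 0 carry 2
  0×3+2 = 2 → write 0 carry 1
  0×3+1 = 1 → write 1
  1×3 = 3 → write 1 carry 1
  0×3+1 = 1 → write 1
  1×3 = 3 → write 1 carry 1
  0×3+1 = 1 → write 1
  0×3 = 0 → write 0
  0×3 = 0 → write 0
  1×3 = 3 → write 1 carry 1
  1×3+1 = 4 → write 0 carry 2
  1×3+2 = 5 → write 1 carry 2
  1×3+2 = 5 → write 1 carry 2
  remaining carry: 10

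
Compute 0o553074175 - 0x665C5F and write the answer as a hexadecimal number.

0x5461C1E

0o553074175 = 0x5AC787D in hexadecimal.
Subtract column by column in base 16:
  D-F → E (borrow)
  7-5-1 → 1
  8-C → C (borrow)
  7-5-1 → 1
  C-6 → 6
  A-6 → 4
  5-0 → 5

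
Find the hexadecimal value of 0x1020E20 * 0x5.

0x50A46A0

Multiply each base-16 digit by 5, carrying:
  0×5 = 0 → write 0
  2×5 = 10 → write A
  E×5 = 70 → write 6 carry 4
  0×5+4 = 4 → write 4
  2×5 = 10 → write A
  0×5 = 0 → write 0
  1×5 = 5 → write 5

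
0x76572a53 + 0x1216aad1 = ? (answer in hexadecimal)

0x886dd524

Add column by column in base 16, right to left:
  3+1 = 4
  5+d = 2 carry 1
  a+a+1 = 5 carry 1
  2+a+1 = d
  7+6 = d
  5+1 = 6
  6+2 = 8
  7+1 = 8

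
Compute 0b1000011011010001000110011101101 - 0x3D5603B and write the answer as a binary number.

0b111111100100110010110010110010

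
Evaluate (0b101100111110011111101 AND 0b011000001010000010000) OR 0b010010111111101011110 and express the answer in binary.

0b11010111111101011110

0b101100111110011111101 AND 0b011000001010000010000 = 0b001000001010000010000.
Then OR with 0b010010111111101011110.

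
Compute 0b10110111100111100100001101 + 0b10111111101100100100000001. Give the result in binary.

0b101110111010100001000001110

Add column by column in base 2, right to left:
  1+1 = 0 carry 1
  0+0+1 = 1
  1+0 = 1
  1+0 = 1
  0+0 = 0
  0+0 = 0
  0+0 = 0
  0+0 = 0
  1+1 = 0 carry 1
  0+0+1 = 1
  0+0 = 0
  1+1 = 0 carry 1
  1+0+1 = 0 carry 1
  1+0+1 = 0 carry 1
  1+1+1 = 1 carry 1
  0+1+1 = 0 carry 1
  0+0+1 = 1
  1+1 = 0 carry 1
  1+1+1 = 1 carry 1
  1+1+1 = 1 carry 1
  1+1+1 = 1 carry 1
  0+1+1 = 0 carry 1
  1+1+1 = 1 carry 1
  1+1+1 = 1 carry 1
  0+0+1 = 1
  1+1 = 0 carry 1
  final carry 1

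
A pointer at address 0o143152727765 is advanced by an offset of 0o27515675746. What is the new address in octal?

0o172670625733

Add column by column in base 8, right to left:
  5+6 = 3 carry 1
  6+4+1 = 3 carry 1
  7+7+1 = 7 carry 1
  7+5+1 = 5 carry 1
  2+7+1 = 2 carry 1
  7+6+1 = 6 carry 1
  2+5+1 = 0 carry 1
  5+1+1 = 7
  1+5 = 6
  3+7 = 2 carry 1
  4+2+1 = 7
  1+0 = 1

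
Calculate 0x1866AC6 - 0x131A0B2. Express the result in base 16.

Subtract column by column in base 16:
  6-2 → 4
  C-B → 1
  A-0 → A
  6-A → C (borrow)
  6-1-1 → 4
  8-3 → 5
  1-1 → 0

0x54CA14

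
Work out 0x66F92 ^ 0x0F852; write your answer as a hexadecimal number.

XOR each hex digit independently (no carries):
  6^0=6, 6^F=9, F^8=7, 9^5=C, 2^2=0

0x697C0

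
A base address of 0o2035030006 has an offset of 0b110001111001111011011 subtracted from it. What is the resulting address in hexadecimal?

0x105b3c2b

0o2035030006 = 0x10743006 in hexadecimal.
0b110001111001111011011 = 0x18f3db in hexadecimal.
Subtract column by column in base 16:
  6-b → b (borrow)
  0-d-1 → 2 (borrow)
  0-3-1 → c (borrow)
  3-f-1 → 3 (borrow)
  4-8-1 → b (borrow)
  7-1-1 → 5
  0-0 → 0
  1-0 → 1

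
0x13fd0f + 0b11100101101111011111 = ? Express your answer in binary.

0x13fd0f = 0b100111111110100001111 in binary.
Add column by column in base 2, right to left:
  1+1 = 0 carry 1
  1+1+1 = 1 carry 1
  1+1+1 = 1 carry 1
  1+1+1 = 1 carry 1
  0+1+1 = 0 carry 1
  0+0+1 = 1
  0+1 = 1
  0+1 = 1
  1+1 = 0 carry 1
  0+1+1 = 0 carry 1
  1+0+1 = 0 carry 1
  1+1+1 = 1 carry 1
  1+1+1 = 1 carry 1
  1+0+1 = 0 carry 1
  1+1+1 = 1 carry 1
  1+0+1 = 0 carry 1
  1+0+1 = 0 carry 1
  1+1+1 = 1 carry 1
  0+1+1 = 0 carry 1
  0+1+1 = 0 carry 1
  1+0+1 = 0 carry 1
  final carry 1

0b1000100101100011101110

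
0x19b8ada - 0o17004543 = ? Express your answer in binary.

0b1010111111000000101110111

0x19b8ada = 0b1100110111000101011011010 in binary.
0o17004543 = 0b1111000000100101100011 in binary.
Subtract column by column in base 2:
  0-1 → 1 (borrow)
  1-1-1 → 1 (borrow)
  0-0-1 → 1 (borrow)
  1-0-1 → 0
  1-0 → 1
  0-1 → 1 (borrow)
  1-1-1 → 1 (borrow)
  1-0-1 → 0
  0-1 → 1 (borrow)
  1-0-1 → 0
  0-0 → 0
  1-1 → 0
  0-0 → 0
  0-0 → 0
  0-0 → 0
  1-0 → 1
  1-0 → 1
  1-0 → 1
  0-1 → 1 (borrow)
  1-1-1 → 1 (borrow)
  1-1-1 → 1 (borrow)
  0-1-1 → 0 (borrow)
  0-0-1 → 1 (borrow)
  1-0-1 → 0
  1-0 → 1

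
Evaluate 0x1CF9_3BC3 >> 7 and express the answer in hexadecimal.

0x39F277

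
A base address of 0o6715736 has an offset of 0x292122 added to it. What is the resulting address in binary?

0o6715736 = 0b110111001101111011110 in binary.
0x292122 = 0b1010010010000100100010 in binary.
Add column by column in base 2, right to left:
  0+0 = 0
  1+1 = 0 carry 1
  1+0+1 = 0 carry 1
  1+0+1 = 0 carry 1
  1+0+1 = 0 carry 1
  0+1+1 = 0 carry 1
  1+0+1 = 0 carry 1
  1+0+1 = 0 carry 1
  1+1+1 = 1 carry 1
  1+0+1 = 0 carry 1
  0+0+1 = 1
  1+0 = 1
  1+0 = 1
  0+1 = 1
  0+0 = 0
  1+0 = 1
  1+1 = 0 carry 1
  1+0+1 = 0 carry 1
  0+0+1 = 1
  1+1 = 0 carry 1
  1+0+1 = 0 carry 1
  0+1+1 = 0 carry 1
  final carry 1

0b10001001011110100000000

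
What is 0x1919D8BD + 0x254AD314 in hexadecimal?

0x3E64ABD1

Add column by column in base 16, right to left:
  D+4 = 1 carry 1
  B+1+1 = D
  8+3 = B
  D+D = A carry 1
  9+A+1 = 4 carry 1
  1+4+1 = 6
  9+5 = E
  1+2 = 3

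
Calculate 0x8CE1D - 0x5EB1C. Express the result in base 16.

0x2E301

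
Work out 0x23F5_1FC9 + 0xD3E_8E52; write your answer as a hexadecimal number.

0x3133AE1B

Add column by column in base 16, right to left:
  9+2 = B
  C+5 = 1 carry 1
  F+E+1 = E carry 1
  1+8+1 = A
  5+E = 3 carry 1
  F+3+1 = 3 carry 1
  3+D+1 = 1 carry 1
  2+0+1 = 3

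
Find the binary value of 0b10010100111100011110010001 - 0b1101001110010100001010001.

Subtract column by column in base 2:
  1-1 → 0
  0-0 → 0
  0-0 → 0
  0-0 → 0
  1-1 → 0
  0-0 → 0
  0-1 → 1 (borrow)
  1-0-1 → 0
  1-0 → 1
  1-0 → 1
  1-0 → 1
  0-1 → 1 (borrow)
  0-0-1 → 1 (borrow)
  0-1-1 → 0 (borrow)
  1-0-1 → 0
  1-0 → 1
  1-1 → 0
  1-1 → 0
  0-1 → 1 (borrow)
  0-0-1 → 1 (borrow)
  1-0-1 → 0
  0-1 → 1 (borrow)
  1-0-1 → 0
  0-1 → 1 (borrow)
  0-1-1 → 0 (borrow)
  1-0-1 → 0

0b101011001001111101000000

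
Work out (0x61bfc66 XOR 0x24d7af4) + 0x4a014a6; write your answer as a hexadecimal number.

First 0x61bfc66 XOR 0x24d7af4 = 0x4568692.
Add column by column in base 16, right to left:
  2+6 = 8
  9+a = 3 carry 1
  6+4+1 = b
  8+1 = 9
  6+0 = 6
  5+a = f
  4+4 = 8

0x8f69b38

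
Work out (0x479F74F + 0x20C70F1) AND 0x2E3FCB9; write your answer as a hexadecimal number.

0x2826800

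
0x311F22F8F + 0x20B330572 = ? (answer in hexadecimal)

0x51D253501

Add column by column in base 16, right to left:
  F+2 = 1 carry 1
  8+7+1 = 0 carry 1
  F+5+1 = 5 carry 1
  2+0+1 = 3
  2+3 = 5
  F+3 = 2 carry 1
  1+B+1 = D
  1+0 = 1
  3+2 = 5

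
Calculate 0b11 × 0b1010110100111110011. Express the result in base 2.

0b100000011110111011001

Multiply each base-2 digit by 3, carrying:
  1×3 = 3 → write 1 carry 1
  1×3+1 = 4 → write 0 carry 2
  0×3+2 = 2 → write 0 carry 1
  0×3+1 = 1 → write 1
  1×3 = 3 → write 1 carry 1
  1×3+1 = 4 → write 0 carry 2
  1×3+2 = 5 → write 1 carry 2
  1×3+2 = 5 → write 1 carry 2
  1×3+2 = 5 → write 1 carry 2
  0×3+2 = 2 → write 0 carry 1
  0×3+1 = 1 → write 1
  1×3 = 3 → write 1 carry 1
  0×3+1 = 1 → write 1
  1×3 = 3 → write 1 carry 1
  1×3+1 = 4 → write 0 carry 2
  0×3+2 = 2 → write 0 carry 1
  1×3+1 = 4 → write 0 carry 2
  0×3+2 = 2 → write 0 carry 1
  1×3+1 = 4 → write 0 carry 2
  remaining carry: 10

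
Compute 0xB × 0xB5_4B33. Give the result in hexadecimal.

Multiply each base-16 digit by 11, carrying:
  3×11 = 33 → write 1 carry 2
  3×11+2 = 35 → write 3 carry 2
  B×11+2 = 123 → write B carry 7
  4×11+7 = 51 → write 3 carry 3
  5×11+3 = 58 → write A carry 3
  B×11+3 = 124 → write C carry 7
  remaining carry: 7

0x7CA3B31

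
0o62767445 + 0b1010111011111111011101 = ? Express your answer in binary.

0b111101111010111100000010

0o62767445 = 0b110010111110111100100101 in binary.
Add column by column in base 2, right to left:
  1+1 = 0 carry 1
  0+0+1 = 1
  1+1 = 0 carry 1
  0+1+1 = 0 carry 1
  0+1+1 = 0 carry 1
  1+0+1 = 0 carry 1
  0+1+1 = 0 carry 1
  0+1+1 = 0 carry 1
  1+1+1 = 1 carry 1
  1+1+1 = 1 carry 1
  1+1+1 = 1 carry 1
  1+1+1 = 1 carry 1
  0+1+1 = 0 carry 1
  1+1+1 = 1 carry 1
  1+0+1 = 0 carry 1
  1+1+1 = 1 carry 1
  1+1+1 = 1 carry 1
  1+1+1 = 1 carry 1
  0+0+1 = 1
  1+1 = 0 carry 1
  0+0+1 = 1
  0+1 = 1
  1+0 = 1
  1+0 = 1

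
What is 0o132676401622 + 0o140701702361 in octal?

Add column by column in base 8, right to left:
  2+1 = 3
  2+6 = 0 carry 1
  6+3+1 = 2 carry 1
  1+2+1 = 4
  0+0 = 0
  4+7 = 3 carry 1
  6+1+1 = 0 carry 1
  7+0+1 = 0 carry 1
  6+7+1 = 6 carry 1
  2+0+1 = 3
  3+4 = 7
  1+1 = 2

0o273600304203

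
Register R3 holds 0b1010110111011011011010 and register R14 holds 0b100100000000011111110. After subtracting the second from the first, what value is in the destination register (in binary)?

Subtract column by column in base 2:
  0-0 → 0
  1-1 → 0
  0-1 → 1 (borrow)
  1-1-1 → 1 (borrow)
  1-1-1 → 1 (borrow)
  0-1-1 → 0 (borrow)
  1-1-1 → 1 (borrow)
  1-1-1 → 1 (borrow)
  0-0-1 → 1 (borrow)
  1-0-1 → 0
  1-0 → 1
  0-0 → 0
  1-0 → 1
  1-0 → 1
  1-0 → 1
  0-0 → 0
  1-0 → 1
  1-1 → 0
  0-0 → 0
  1-0 → 1
  0-1 → 1 (borrow)
  1-0-1 → 0

0b110010111010111011100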